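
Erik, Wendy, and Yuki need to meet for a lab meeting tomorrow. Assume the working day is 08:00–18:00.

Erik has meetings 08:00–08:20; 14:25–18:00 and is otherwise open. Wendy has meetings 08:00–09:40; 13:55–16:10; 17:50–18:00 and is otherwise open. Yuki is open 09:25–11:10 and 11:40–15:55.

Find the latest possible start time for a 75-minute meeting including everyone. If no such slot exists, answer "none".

Erik free: 08:20-14:25 (invert busy blocks within the working day).
Wendy free: 09:40-13:55, 16:10-17:50 (invert busy blocks within the working day).
Yuki free: 09:25-11:10, 11:40-15:55.
Erik ∩ Wendy: 09:40-13:55.
Erik ∩ Wendy ∩ Yuki: 09:40-11:10, 11:40-13:55.
So the common availability across everyone is 09:40-11:10, 11:40-13:55.
The last common window of at least 75 minutes is 11:40-13:55; a 75-minute meeting can start as late as 12:40 and still end by 13:55.

12:40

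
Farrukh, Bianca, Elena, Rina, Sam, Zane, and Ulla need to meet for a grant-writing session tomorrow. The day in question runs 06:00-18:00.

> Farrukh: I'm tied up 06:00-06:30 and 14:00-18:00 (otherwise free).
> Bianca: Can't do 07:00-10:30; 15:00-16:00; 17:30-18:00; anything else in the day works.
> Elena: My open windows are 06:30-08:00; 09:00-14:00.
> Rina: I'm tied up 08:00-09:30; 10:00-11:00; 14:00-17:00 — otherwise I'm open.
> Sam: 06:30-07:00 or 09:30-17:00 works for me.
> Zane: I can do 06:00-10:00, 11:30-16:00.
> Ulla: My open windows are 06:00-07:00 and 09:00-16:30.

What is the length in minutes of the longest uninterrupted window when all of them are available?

Farrukh free: 06:30-14:00 (invert busy blocks within the working day).
Bianca free: 06:00-07:00, 10:30-15:00, 16:00-17:30 (invert busy blocks within the working day).
Elena free: 06:30-08:00, 09:00-14:00.
Rina free: 06:00-08:00, 09:30-10:00, 11:00-14:00, 17:00-18:00 (invert busy blocks within the working day).
Sam free: 06:30-07:00, 09:30-17:00.
Zane free: 06:00-10:00, 11:30-16:00.
Ulla free: 06:00-07:00, 09:00-16:30.
Farrukh ∩ Bianca: 06:30-07:00, 10:30-14:00.
Farrukh ∩ Bianca ∩ Elena: 06:30-07:00, 10:30-14:00.
Farrukh ∩ Bianca ∩ Elena ∩ Rina: 06:30-07:00, 11:00-14:00.
Farrukh ∩ Bianca ∩ Elena ∩ Rina ∩ Sam: 06:30-07:00, 11:00-14:00.
Farrukh ∩ Bianca ∩ Elena ∩ Rina ∩ Sam ∩ Zane: 06:30-07:00, 11:30-14:00.
Farrukh ∩ Bianca ∩ Elena ∩ Rina ∩ Sam ∩ Zane ∩ Ulla: 06:30-07:00, 11:30-14:00.
The longest is 11:30-14:00 at 150 minutes.

150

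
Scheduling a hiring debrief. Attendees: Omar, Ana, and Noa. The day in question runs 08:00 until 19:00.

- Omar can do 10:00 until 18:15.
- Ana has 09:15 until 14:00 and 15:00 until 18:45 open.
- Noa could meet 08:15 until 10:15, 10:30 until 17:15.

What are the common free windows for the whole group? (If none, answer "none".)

10:00-10:15, 10:30-14:00, 15:00-17:15

Omar ∩ Ana: 10:00-14:00, 15:00-18:15.
Omar ∩ Ana ∩ Noa: 10:00-10:15, 10:30-14:00, 15:00-17:15.
Those are the intersection windows.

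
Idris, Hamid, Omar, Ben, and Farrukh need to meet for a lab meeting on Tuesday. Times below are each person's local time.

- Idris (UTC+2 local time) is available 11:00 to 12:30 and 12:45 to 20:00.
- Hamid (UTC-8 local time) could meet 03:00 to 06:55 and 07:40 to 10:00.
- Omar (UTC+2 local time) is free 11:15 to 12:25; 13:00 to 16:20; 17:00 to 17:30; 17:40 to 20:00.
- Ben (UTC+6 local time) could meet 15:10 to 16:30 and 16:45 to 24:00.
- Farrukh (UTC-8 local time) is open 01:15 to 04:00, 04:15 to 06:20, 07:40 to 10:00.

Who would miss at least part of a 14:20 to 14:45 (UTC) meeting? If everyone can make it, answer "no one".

Farrukh, Omar

Idris in UTC: 09:00-10:30, 10:45-18:00 (subtract 2h to convert from UTC+2).
Hamid in UTC: 11:00-14:55, 15:40-18:00 (add 8h to convert from UTC-8).
Omar in UTC: 09:15-10:25, 11:00-14:20, 15:00-15:30, 15:40-18:00 (subtract 2h to convert from UTC+2).
Ben in UTC: 09:10-10:30, 10:45-18:00 (subtract 6h to convert from UTC+6).
Farrukh in UTC: 09:15-12:00, 12:15-14:20, 15:40-18:00 (add 8h to convert from UTC-8).
Idris: free for 14:20-14:45. Hamid: free for 14:20-14:45. Omar: not fully free for 14:20-14:45. Ben: free for 14:20-14:45. Farrukh: not fully free for 14:20-14:45.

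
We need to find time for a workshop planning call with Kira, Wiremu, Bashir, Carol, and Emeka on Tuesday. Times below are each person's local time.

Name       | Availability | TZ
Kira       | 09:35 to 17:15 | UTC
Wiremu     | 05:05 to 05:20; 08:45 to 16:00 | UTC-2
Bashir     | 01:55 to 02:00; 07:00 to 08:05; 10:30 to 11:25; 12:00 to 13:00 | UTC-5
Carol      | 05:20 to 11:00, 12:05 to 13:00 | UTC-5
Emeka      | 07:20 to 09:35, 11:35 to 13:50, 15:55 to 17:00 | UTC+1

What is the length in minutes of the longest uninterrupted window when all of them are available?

Kira in UTC: 09:35-17:15.
Wiremu in UTC: 07:05-07:20, 10:45-18:00 (add 2h to convert from UTC-2).
Bashir in UTC: 06:55-07:00, 12:00-13:05, 15:30-16:25, 17:00-18:00 (add 5h to convert from UTC-5).
Carol in UTC: 10:20-16:00, 17:05-18:00 (add 5h to convert from UTC-5).
Emeka in UTC: 06:20-08:35, 10:35-12:50, 14:55-16:00 (subtract 1h to convert from UTC+1).
Kira ∩ Wiremu: 10:45-17:15.
Kira ∩ Wiremu ∩ Bashir: 12:00-13:05, 15:30-16:25, 17:00-17:15.
Kira ∩ Wiremu ∩ Bashir ∩ Carol: 12:00-13:05, 15:30-16:00, 17:05-17:15.
Kira ∩ Wiremu ∩ Bashir ∩ Carol ∩ Emeka: 12:00-12:50, 15:30-16:00.
So the common availability across everyone is 12:00-12:50, 15:30-16:00.
The longest is 12:00-12:50 at 50 minutes.

50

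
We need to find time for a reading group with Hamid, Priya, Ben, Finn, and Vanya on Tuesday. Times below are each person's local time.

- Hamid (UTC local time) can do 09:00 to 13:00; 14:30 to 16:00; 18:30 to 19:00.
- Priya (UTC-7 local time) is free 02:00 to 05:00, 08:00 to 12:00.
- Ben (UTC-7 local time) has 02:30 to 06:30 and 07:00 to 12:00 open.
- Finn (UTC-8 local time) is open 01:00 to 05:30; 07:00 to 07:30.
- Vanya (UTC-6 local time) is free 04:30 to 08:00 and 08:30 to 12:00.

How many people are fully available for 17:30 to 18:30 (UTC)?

Hamid in UTC: 09:00-13:00, 14:30-16:00, 18:30-19:00.
Priya in UTC: 09:00-12:00, 15:00-19:00 (add 7h to convert from UTC-7).
Ben in UTC: 09:30-13:30, 14:00-19:00 (add 7h to convert from UTC-7).
Finn in UTC: 09:00-13:30, 15:00-15:30 (add 8h to convert from UTC-8).
Vanya in UTC: 10:30-14:00, 14:30-18:00 (add 6h to convert from UTC-6).
Priya and Ben can make the full 17:30-18:30 slot — that's 2.

2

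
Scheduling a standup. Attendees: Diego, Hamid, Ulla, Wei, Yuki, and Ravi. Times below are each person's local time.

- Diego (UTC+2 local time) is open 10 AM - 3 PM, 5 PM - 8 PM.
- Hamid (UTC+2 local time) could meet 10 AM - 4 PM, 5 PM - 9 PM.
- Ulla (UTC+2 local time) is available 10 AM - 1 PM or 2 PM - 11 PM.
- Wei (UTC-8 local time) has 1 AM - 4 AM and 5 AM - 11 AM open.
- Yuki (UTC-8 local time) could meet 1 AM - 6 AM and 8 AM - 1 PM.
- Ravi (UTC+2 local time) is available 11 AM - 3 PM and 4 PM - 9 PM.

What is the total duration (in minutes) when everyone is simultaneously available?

Diego in UTC: 08:00-13:00, 15:00-18:00 (subtract 2h to convert from UTC+2).
Hamid in UTC: 08:00-14:00, 15:00-19:00 (subtract 2h to convert from UTC+2).
Ulla in UTC: 08:00-11:00, 12:00-21:00 (subtract 2h to convert from UTC+2).
Wei in UTC: 09:00-12:00, 13:00-19:00 (add 8h to convert from UTC-8).
Yuki in UTC: 09:00-14:00, 16:00-21:00 (add 8h to convert from UTC-8).
Ravi in UTC: 09:00-13:00, 14:00-19:00 (subtract 2h to convert from UTC+2).
Diego ∩ Hamid: 08:00-13:00, 15:00-18:00.
Diego ∩ Hamid ∩ Ulla: 08:00-11:00, 12:00-13:00, 15:00-18:00.
Diego ∩ Hamid ∩ Ulla ∩ Wei: 09:00-11:00, 15:00-18:00.
Diego ∩ Hamid ∩ Ulla ∩ Wei ∩ Yuki: 09:00-11:00, 16:00-18:00.
Diego ∩ Hamid ∩ Ulla ∩ Wei ∩ Yuki ∩ Ravi: 09:00-11:00, 16:00-18:00.
Summing the common windows: 120 + 120 = 240 minutes.

240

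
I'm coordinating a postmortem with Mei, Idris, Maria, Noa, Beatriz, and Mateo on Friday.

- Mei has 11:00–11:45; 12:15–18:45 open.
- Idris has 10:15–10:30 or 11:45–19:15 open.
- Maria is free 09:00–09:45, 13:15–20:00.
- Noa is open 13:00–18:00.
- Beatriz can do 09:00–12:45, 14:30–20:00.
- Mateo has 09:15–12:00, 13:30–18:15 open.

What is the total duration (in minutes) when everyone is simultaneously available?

210

Mei ∩ Idris: 12:15-18:45.
Mei ∩ Idris ∩ Maria: 13:15-18:45.
Mei ∩ Idris ∩ Maria ∩ Noa: 13:15-18:00.
Mei ∩ Idris ∩ Maria ∩ Noa ∩ Beatriz: 14:30-18:00.
Mei ∩ Idris ∩ Maria ∩ Noa ∩ Beatriz ∩ Mateo: 14:30-18:00.
That's a single block of 210 minutes.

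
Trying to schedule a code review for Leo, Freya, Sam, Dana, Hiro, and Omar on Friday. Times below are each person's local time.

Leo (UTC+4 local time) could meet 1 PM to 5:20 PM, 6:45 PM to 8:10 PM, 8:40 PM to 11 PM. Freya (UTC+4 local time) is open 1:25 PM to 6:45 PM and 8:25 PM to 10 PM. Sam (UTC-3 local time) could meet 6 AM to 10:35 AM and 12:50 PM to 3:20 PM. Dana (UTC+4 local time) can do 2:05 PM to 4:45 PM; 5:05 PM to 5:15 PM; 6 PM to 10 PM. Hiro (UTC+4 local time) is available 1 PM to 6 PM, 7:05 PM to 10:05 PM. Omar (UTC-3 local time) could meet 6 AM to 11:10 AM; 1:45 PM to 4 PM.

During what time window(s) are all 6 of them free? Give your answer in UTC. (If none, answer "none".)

10:05-12:45, 13:05-13:15, 16:45-18:00

Leo in UTC: 09:00-13:20, 14:45-16:10, 16:40-19:00 (subtract 4h to convert from UTC+4).
Freya in UTC: 09:25-14:45, 16:25-18:00 (subtract 4h to convert from UTC+4).
Sam in UTC: 09:00-13:35, 15:50-18:20 (add 3h to convert from UTC-3).
Dana in UTC: 10:05-12:45, 13:05-13:15, 14:00-18:00 (subtract 4h to convert from UTC+4).
Hiro in UTC: 09:00-14:00, 15:05-18:05 (subtract 4h to convert from UTC+4).
Omar in UTC: 09:00-14:10, 16:45-19:00 (add 3h to convert from UTC-3).
Leo ∩ Freya: 09:25-13:20, 16:40-18:00.
Leo ∩ Freya ∩ Sam: 09:25-13:20, 16:40-18:00.
Leo ∩ Freya ∩ Sam ∩ Dana: 10:05-12:45, 13:05-13:15, 16:40-18:00.
Leo ∩ Freya ∩ Sam ∩ Dana ∩ Hiro: 10:05-12:45, 13:05-13:15, 16:40-18:00.
Leo ∩ Freya ∩ Sam ∩ Dana ∩ Hiro ∩ Omar: 10:05-12:45, 13:05-13:15, 16:45-18:00.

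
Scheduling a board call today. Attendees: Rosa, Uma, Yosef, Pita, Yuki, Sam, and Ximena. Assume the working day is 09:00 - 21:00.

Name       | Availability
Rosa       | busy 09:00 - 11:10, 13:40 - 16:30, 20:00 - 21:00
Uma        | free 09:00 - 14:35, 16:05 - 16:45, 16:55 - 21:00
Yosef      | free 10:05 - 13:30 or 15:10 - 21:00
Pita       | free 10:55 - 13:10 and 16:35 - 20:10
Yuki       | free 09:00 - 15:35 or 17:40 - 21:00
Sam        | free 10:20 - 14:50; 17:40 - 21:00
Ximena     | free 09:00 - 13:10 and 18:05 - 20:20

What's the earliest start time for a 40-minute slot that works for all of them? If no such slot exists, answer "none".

Rosa free: 11:10-13:40, 16:30-20:00 (invert busy blocks within the working day).
Uma free: 09:00-14:35, 16:05-16:45, 16:55-21:00.
Yosef free: 10:05-13:30, 15:10-21:00.
Pita free: 10:55-13:10, 16:35-20:10.
Yuki free: 09:00-15:35, 17:40-21:00.
Sam free: 10:20-14:50, 17:40-21:00.
Ximena free: 09:00-13:10, 18:05-20:20.
Rosa ∩ Uma: 11:10-13:40, 16:30-16:45, 16:55-20:00.
Rosa ∩ Uma ∩ Yosef: 11:10-13:30, 16:30-16:45, 16:55-20:00.
Rosa ∩ Uma ∩ Yosef ∩ Pita: 11:10-13:10, 16:35-16:45, 16:55-20:00.
Rosa ∩ Uma ∩ Yosef ∩ Pita ∩ Yuki: 11:10-13:10, 17:40-20:00.
Rosa ∩ Uma ∩ Yosef ∩ Pita ∩ Yuki ∩ Sam: 11:10-13:10, 17:40-20:00.
Rosa ∩ Uma ∩ Yosef ∩ Pita ∩ Yuki ∩ Sam ∩ Ximena: 11:10-13:10, 18:05-20:00.
The first common window of at least 40 minutes is 11:10-13:10, so the earliest start is 11:10.

11:10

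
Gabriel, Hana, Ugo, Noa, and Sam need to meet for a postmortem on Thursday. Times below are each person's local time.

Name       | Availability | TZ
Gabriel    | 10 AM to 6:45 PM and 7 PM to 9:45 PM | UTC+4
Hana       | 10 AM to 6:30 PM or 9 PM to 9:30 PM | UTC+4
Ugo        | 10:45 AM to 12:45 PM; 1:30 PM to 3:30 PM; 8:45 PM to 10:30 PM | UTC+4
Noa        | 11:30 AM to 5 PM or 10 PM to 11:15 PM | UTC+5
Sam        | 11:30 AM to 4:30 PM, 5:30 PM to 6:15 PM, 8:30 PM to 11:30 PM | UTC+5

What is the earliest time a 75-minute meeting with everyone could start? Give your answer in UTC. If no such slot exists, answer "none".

Gabriel in UTC: 06:00-14:45, 15:00-17:45 (subtract 4h to convert from UTC+4).
Hana in UTC: 06:00-14:30, 17:00-17:30 (subtract 4h to convert from UTC+4).
Ugo in UTC: 06:45-08:45, 09:30-11:30, 16:45-18:30 (subtract 4h to convert from UTC+4).
Noa in UTC: 06:30-12:00, 17:00-18:15 (subtract 5h to convert from UTC+5).
Sam in UTC: 06:30-11:30, 12:30-13:15, 15:30-18:30 (subtract 5h to convert from UTC+5).
Gabriel ∩ Hana: 06:00-14:30, 17:00-17:30.
Gabriel ∩ Hana ∩ Ugo: 06:45-08:45, 09:30-11:30, 17:00-17:30.
Gabriel ∩ Hana ∩ Ugo ∩ Noa: 06:45-08:45, 09:30-11:30, 17:00-17:30.
Gabriel ∩ Hana ∩ Ugo ∩ Noa ∩ Sam: 06:45-08:45, 09:30-11:30, 17:00-17:30.
Those are the intersection windows.
The first common window of at least 75 minutes is 06:45-08:45, so the earliest start is 06:45.

06:45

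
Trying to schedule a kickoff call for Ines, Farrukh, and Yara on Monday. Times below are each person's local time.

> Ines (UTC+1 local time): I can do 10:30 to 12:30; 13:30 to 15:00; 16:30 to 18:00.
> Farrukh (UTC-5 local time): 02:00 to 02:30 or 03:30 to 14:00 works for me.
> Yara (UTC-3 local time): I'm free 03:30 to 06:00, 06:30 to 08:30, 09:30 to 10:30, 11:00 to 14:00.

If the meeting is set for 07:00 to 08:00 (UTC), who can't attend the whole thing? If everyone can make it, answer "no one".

Ines in UTC: 09:30-11:30, 12:30-14:00, 15:30-17:00 (subtract 1h to convert from UTC+1).
Farrukh in UTC: 07:00-07:30, 08:30-19:00 (add 5h to convert from UTC-5).
Yara in UTC: 06:30-09:00, 09:30-11:30, 12:30-13:30, 14:00-17:00 (add 3h to convert from UTC-3).
Ines: not fully free for 07:00-08:00. Farrukh: not fully free for 07:00-08:00. Yara: free for 07:00-08:00.

Farrukh, Ines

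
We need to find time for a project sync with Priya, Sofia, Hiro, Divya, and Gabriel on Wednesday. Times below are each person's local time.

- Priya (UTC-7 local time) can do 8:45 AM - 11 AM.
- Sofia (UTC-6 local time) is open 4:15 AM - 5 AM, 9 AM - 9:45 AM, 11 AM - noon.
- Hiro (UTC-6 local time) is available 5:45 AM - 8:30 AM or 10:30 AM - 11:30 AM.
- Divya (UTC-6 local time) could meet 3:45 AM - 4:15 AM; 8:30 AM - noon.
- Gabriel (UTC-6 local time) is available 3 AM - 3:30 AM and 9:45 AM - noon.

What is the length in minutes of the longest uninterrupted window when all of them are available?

Priya in UTC: 15:45-18:00 (add 7h to convert from UTC-7).
Sofia in UTC: 10:15-11:00, 15:00-15:45, 17:00-18:00 (add 6h to convert from UTC-6).
Hiro in UTC: 11:45-14:30, 16:30-17:30 (add 6h to convert from UTC-6).
Divya in UTC: 09:45-10:15, 14:30-18:00 (add 6h to convert from UTC-6).
Gabriel in UTC: 09:00-09:30, 15:45-18:00 (add 6h to convert from UTC-6).
Priya ∩ Sofia: 17:00-18:00.
Priya ∩ Sofia ∩ Hiro: 17:00-17:30.
Priya ∩ Sofia ∩ Hiro ∩ Divya: 17:00-17:30.
Priya ∩ Sofia ∩ Hiro ∩ Divya ∩ Gabriel: 17:00-17:30.
The longest is 17:00-17:30 at 30 minutes.

30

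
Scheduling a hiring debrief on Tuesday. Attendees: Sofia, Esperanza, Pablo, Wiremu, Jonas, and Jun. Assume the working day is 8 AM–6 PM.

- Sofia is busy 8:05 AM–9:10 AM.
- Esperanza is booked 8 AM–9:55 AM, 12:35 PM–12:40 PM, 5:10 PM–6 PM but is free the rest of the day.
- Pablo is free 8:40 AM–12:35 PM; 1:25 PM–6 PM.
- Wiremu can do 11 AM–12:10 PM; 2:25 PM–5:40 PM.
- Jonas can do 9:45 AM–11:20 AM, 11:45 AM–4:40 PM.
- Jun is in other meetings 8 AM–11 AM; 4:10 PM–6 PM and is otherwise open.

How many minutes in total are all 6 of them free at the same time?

150

Sofia free: 08:00-08:05, 09:10-18:00 (invert busy blocks within the working day).
Esperanza free: 09:55-12:35, 12:40-17:10 (invert busy blocks within the working day).
Pablo free: 08:40-12:35, 13:25-18:00.
Wiremu free: 11:00-12:10, 14:25-17:40.
Jonas free: 09:45-11:20, 11:45-16:40.
Jun free: 11:00-16:10 (invert busy blocks within the working day).
Sofia ∩ Esperanza: 09:55-12:35, 12:40-17:10.
Sofia ∩ Esperanza ∩ Pablo: 09:55-12:35, 13:25-17:10.
Sofia ∩ Esperanza ∩ Pablo ∩ Wiremu: 11:00-12:10, 14:25-17:10.
Sofia ∩ Esperanza ∩ Pablo ∩ Wiremu ∩ Jonas: 11:00-11:20, 11:45-12:10, 14:25-16:40.
Sofia ∩ Esperanza ∩ Pablo ∩ Wiremu ∩ Jonas ∩ Jun: 11:00-11:20, 11:45-12:10, 14:25-16:10.
Summing the common windows: 20 + 25 + 105 = 150 minutes.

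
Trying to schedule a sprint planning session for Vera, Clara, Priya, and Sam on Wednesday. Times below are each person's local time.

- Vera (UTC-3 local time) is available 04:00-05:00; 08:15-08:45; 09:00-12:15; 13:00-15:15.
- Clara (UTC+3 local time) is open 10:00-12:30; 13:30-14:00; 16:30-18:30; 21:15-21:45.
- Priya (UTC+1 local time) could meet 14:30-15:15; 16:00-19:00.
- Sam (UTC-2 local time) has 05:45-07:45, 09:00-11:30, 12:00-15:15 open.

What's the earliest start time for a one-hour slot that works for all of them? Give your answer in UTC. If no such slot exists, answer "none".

Vera in UTC: 07:00-08:00, 11:15-11:45, 12:00-15:15, 16:00-18:15 (add 3h to convert from UTC-3).
Clara in UTC: 07:00-09:30, 10:30-11:00, 13:30-15:30, 18:15-18:45 (subtract 3h to convert from UTC+3).
Priya in UTC: 13:30-14:15, 15:00-18:00 (subtract 1h to convert from UTC+1).
Sam in UTC: 07:45-09:45, 11:00-13:30, 14:00-17:15 (add 2h to convert from UTC-2).
Vera ∩ Clara: 07:00-08:00, 13:30-15:15.
Vera ∩ Clara ∩ Priya: 13:30-14:15, 15:00-15:15.
Vera ∩ Clara ∩ Priya ∩ Sam: 14:00-14:15, 15:00-15:15.
No common window is at least 60 minutes long.

none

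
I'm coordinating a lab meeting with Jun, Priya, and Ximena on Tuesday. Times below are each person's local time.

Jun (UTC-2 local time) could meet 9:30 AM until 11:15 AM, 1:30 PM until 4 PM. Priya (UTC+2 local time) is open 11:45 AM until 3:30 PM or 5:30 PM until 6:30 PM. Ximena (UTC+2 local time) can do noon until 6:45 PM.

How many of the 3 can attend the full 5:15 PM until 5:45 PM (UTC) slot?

1

Jun in UTC: 11:30-13:15, 15:30-18:00 (add 2h to convert from UTC-2).
Priya in UTC: 09:45-13:30, 15:30-16:30 (subtract 2h to convert from UTC+2).
Ximena in UTC: 10:00-16:45 (subtract 2h to convert from UTC+2).
Jun can make the full 17:15-17:45 slot — that's 1.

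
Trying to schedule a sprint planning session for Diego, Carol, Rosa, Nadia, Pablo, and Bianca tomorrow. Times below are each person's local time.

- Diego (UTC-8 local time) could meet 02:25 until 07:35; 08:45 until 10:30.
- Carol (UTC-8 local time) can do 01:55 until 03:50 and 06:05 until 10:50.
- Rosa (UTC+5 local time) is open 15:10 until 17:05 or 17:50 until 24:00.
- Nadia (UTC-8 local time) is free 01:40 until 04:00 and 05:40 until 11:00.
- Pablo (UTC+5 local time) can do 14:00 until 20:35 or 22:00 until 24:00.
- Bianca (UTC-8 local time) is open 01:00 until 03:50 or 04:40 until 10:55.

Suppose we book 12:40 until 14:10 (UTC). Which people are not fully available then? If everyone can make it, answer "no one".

Carol, Nadia, Rosa

Diego in UTC: 10:25-15:35, 16:45-18:30 (add 8h to convert from UTC-8).
Carol in UTC: 09:55-11:50, 14:05-18:50 (add 8h to convert from UTC-8).
Rosa in UTC: 10:10-12:05, 12:50-19:00 (subtract 5h to convert from UTC+5).
Nadia in UTC: 09:40-12:00, 13:40-19:00 (add 8h to convert from UTC-8).
Pablo in UTC: 09:00-15:35, 17:00-19:00 (subtract 5h to convert from UTC+5).
Bianca in UTC: 09:00-11:50, 12:40-18:55 (add 8h to convert from UTC-8).
Diego: free for 12:40-14:10. Carol: not fully free for 12:40-14:10. Rosa: not fully free for 12:40-14:10. Nadia: not fully free for 12:40-14:10. Pablo: free for 12:40-14:10. Bianca: free for 12:40-14:10.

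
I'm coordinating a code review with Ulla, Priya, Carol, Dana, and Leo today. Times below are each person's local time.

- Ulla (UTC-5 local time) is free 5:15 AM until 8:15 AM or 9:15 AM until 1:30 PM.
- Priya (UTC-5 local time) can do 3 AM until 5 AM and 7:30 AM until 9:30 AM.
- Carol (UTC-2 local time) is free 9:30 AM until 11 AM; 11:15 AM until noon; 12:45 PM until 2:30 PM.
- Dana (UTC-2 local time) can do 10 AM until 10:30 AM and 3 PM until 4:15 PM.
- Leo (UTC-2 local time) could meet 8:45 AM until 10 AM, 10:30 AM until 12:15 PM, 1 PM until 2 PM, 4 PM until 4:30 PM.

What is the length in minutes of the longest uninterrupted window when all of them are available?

0

Ulla in UTC: 10:15-13:15, 14:15-18:30 (add 5h to convert from UTC-5).
Priya in UTC: 08:00-10:00, 12:30-14:30 (add 5h to convert from UTC-5).
Carol in UTC: 11:30-13:00, 13:15-14:00, 14:45-16:30 (add 2h to convert from UTC-2).
Dana in UTC: 12:00-12:30, 17:00-18:15 (add 2h to convert from UTC-2).
Leo in UTC: 10:45-12:00, 12:30-14:15, 15:00-16:00, 18:00-18:30 (add 2h to convert from UTC-2).
Ulla ∩ Priya: 12:30-13:15, 14:15-14:30.
Ulla ∩ Priya ∩ Carol: 12:30-13:00.
Ulla ∩ Priya ∩ Carol ∩ Dana: ∅.
Ulla ∩ Priya ∩ Carol ∩ Dana ∩ Leo: ∅.
There is no time when everyone is free.
No common window exists, so the longest block is 0 minutes.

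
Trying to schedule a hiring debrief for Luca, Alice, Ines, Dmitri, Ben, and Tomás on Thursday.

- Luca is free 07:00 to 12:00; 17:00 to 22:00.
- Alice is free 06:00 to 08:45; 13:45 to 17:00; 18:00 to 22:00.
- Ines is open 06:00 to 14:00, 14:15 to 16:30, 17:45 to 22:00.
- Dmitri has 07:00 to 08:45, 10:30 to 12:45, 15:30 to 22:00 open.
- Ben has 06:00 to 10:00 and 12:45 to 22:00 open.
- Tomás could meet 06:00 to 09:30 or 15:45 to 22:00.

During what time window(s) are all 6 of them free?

Luca ∩ Alice: 07:00-08:45, 18:00-22:00.
Luca ∩ Alice ∩ Ines: 07:00-08:45, 18:00-22:00.
Luca ∩ Alice ∩ Ines ∩ Dmitri: 07:00-08:45, 18:00-22:00.
Luca ∩ Alice ∩ Ines ∩ Dmitri ∩ Ben: 07:00-08:45, 18:00-22:00.
Luca ∩ Alice ∩ Ines ∩ Dmitri ∩ Ben ∩ Tomás: 07:00-08:45, 18:00-22:00.

07:00-08:45, 18:00-22:00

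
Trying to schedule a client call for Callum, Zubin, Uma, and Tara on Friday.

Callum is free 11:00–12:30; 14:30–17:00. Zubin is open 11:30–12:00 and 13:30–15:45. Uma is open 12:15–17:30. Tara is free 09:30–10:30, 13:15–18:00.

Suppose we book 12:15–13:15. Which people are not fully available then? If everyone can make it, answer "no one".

Callum, Tara, Zubin

Callum: not fully free for 12:15-13:15. Zubin: not fully free for 12:15-13:15. Uma: free for 12:15-13:15. Tara: not fully free for 12:15-13:15.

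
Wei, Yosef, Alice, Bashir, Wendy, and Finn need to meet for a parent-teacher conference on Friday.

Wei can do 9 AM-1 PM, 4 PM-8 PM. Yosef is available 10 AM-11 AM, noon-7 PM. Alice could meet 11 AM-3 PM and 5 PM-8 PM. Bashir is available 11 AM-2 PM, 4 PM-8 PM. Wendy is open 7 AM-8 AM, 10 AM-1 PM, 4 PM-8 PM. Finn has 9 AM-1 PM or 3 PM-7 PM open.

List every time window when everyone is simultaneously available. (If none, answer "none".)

Wei ∩ Yosef: 10:00-11:00, 12:00-13:00, 16:00-19:00.
Wei ∩ Yosef ∩ Alice: 12:00-13:00, 17:00-19:00.
Wei ∩ Yosef ∩ Alice ∩ Bashir: 12:00-13:00, 17:00-19:00.
Wei ∩ Yosef ∩ Alice ∩ Bashir ∩ Wendy: 12:00-13:00, 17:00-19:00.
Wei ∩ Yosef ∩ Alice ∩ Bashir ∩ Wendy ∩ Finn: 12:00-13:00, 17:00-19:00.
Those are the intersection windows.

12:00-13:00, 17:00-19:00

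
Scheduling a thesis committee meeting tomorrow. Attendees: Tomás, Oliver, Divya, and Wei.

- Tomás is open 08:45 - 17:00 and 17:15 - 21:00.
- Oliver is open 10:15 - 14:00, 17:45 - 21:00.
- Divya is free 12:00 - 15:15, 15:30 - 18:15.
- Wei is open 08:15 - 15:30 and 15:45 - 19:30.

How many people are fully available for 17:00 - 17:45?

2

Divya and Wei can make the full 17:00-17:45 slot — that's 2.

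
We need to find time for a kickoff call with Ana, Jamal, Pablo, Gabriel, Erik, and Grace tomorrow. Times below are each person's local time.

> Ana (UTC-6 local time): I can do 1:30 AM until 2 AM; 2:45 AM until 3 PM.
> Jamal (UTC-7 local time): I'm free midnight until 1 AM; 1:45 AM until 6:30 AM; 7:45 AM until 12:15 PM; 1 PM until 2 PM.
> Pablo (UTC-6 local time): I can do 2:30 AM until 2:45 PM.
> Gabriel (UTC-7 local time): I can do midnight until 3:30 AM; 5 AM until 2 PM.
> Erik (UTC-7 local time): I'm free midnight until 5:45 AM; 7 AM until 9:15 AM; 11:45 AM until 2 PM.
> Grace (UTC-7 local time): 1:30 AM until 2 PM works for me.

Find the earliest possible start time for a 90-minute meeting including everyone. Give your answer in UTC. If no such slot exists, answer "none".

08:45

Ana in UTC: 07:30-08:00, 08:45-21:00 (add 6h to convert from UTC-6).
Jamal in UTC: 07:00-08:00, 08:45-13:30, 14:45-19:15, 20:00-21:00 (add 7h to convert from UTC-7).
Pablo in UTC: 08:30-20:45 (add 6h to convert from UTC-6).
Gabriel in UTC: 07:00-10:30, 12:00-21:00 (add 7h to convert from UTC-7).
Erik in UTC: 07:00-12:45, 14:00-16:15, 18:45-21:00 (add 7h to convert from UTC-7).
Grace in UTC: 08:30-21:00 (add 7h to convert from UTC-7).
Ana ∩ Jamal: 07:30-08:00, 08:45-13:30, 14:45-19:15, 20:00-21:00.
Ana ∩ Jamal ∩ Pablo: 08:45-13:30, 14:45-19:15, 20:00-20:45.
Ana ∩ Jamal ∩ Pablo ∩ Gabriel: 08:45-10:30, 12:00-13:30, 14:45-19:15, 20:00-20:45.
Ana ∩ Jamal ∩ Pablo ∩ Gabriel ∩ Erik: 08:45-10:30, 12:00-12:45, 14:45-16:15, 18:45-19:15, 20:00-20:45.
Ana ∩ Jamal ∩ Pablo ∩ Gabriel ∩ Erik ∩ Grace: 08:45-10:30, 12:00-12:45, 14:45-16:15, 18:45-19:15, 20:00-20:45.
So the common availability across everyone is 08:45-10:30, 12:00-12:45, 14:45-16:15, 18:45-19:15, 20:00-20:45.
The first common window of at least 90 minutes is 08:45-10:30, so the earliest start is 08:45.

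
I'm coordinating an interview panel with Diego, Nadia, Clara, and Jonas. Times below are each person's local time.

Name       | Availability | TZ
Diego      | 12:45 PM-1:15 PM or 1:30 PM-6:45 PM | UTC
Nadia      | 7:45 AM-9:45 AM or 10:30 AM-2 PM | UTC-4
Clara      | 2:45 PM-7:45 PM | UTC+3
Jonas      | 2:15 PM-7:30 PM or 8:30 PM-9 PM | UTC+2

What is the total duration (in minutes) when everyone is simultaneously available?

Diego in UTC: 12:45-13:15, 13:30-18:45.
Nadia in UTC: 11:45-13:45, 14:30-18:00 (add 4h to convert from UTC-4).
Clara in UTC: 11:45-16:45 (subtract 3h to convert from UTC+3).
Jonas in UTC: 12:15-17:30, 18:30-19:00 (subtract 2h to convert from UTC+2).
Diego ∩ Nadia: 12:45-13:15, 13:30-13:45, 14:30-18:00.
Diego ∩ Nadia ∩ Clara: 12:45-13:15, 13:30-13:45, 14:30-16:45.
Diego ∩ Nadia ∩ Clara ∩ Jonas: 12:45-13:15, 13:30-13:45, 14:30-16:45.
Those are the intersection windows.
Summing the common windows: 30 + 15 + 135 = 180 minutes.

180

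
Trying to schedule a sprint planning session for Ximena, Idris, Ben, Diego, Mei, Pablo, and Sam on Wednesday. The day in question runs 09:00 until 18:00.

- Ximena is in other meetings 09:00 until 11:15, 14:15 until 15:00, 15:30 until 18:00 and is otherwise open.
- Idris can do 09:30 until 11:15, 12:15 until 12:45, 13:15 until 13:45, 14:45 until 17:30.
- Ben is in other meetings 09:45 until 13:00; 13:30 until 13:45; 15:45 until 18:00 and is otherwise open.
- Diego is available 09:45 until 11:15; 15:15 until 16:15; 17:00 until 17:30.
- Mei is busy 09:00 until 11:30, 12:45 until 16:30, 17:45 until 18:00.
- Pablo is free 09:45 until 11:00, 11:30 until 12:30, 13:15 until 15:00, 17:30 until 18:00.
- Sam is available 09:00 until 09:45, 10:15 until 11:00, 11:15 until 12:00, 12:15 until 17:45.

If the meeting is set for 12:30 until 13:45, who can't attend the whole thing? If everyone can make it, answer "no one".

Ben, Diego, Idris, Mei, Pablo

Ximena free: 11:15-14:15, 15:00-15:30 (invert busy blocks within the working day).
Idris free: 09:30-11:15, 12:15-12:45, 13:15-13:45, 14:45-17:30.
Ben free: 09:00-09:45, 13:00-13:30, 13:45-15:45 (invert busy blocks within the working day).
Diego free: 09:45-11:15, 15:15-16:15, 17:00-17:30.
Mei free: 11:30-12:45, 16:30-17:45 (invert busy blocks within the working day).
Pablo free: 09:45-11:00, 11:30-12:30, 13:15-15:00, 17:30-18:00.
Sam free: 09:00-09:45, 10:15-11:00, 11:15-12:00, 12:15-17:45.
Ximena: free for 12:30-13:45. Idris: not fully free for 12:30-13:45. Ben: not fully free for 12:30-13:45. Diego: not fully free for 12:30-13:45. Mei: not fully free for 12:30-13:45. Pablo: not fully free for 12:30-13:45. Sam: free for 12:30-13:45.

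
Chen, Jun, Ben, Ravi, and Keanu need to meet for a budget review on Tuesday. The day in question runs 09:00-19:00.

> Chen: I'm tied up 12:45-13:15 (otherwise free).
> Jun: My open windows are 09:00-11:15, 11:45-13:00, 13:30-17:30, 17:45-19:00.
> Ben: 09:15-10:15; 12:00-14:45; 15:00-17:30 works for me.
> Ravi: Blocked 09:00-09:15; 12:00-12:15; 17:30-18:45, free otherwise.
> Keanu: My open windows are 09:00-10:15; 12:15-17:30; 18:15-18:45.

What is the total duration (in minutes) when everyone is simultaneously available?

Chen free: 09:00-12:45, 13:15-19:00 (invert busy blocks within the working day).
Jun free: 09:00-11:15, 11:45-13:00, 13:30-17:30, 17:45-19:00.
Ben free: 09:15-10:15, 12:00-14:45, 15:00-17:30.
Ravi free: 09:15-12:00, 12:15-17:30, 18:45-19:00 (invert busy blocks within the working day).
Keanu free: 09:00-10:15, 12:15-17:30, 18:15-18:45.
Chen ∩ Jun: 09:00-11:15, 11:45-12:45, 13:30-17:30, 17:45-19:00.
Chen ∩ Jun ∩ Ben: 09:15-10:15, 12:00-12:45, 13:30-14:45, 15:00-17:30.
Chen ∩ Jun ∩ Ben ∩ Ravi: 09:15-10:15, 12:15-12:45, 13:30-14:45, 15:00-17:30.
Chen ∩ Jun ∩ Ben ∩ Ravi ∩ Keanu: 09:15-10:15, 12:15-12:45, 13:30-14:45, 15:00-17:30.
Summing the common windows: 60 + 30 + 75 + 150 = 315 minutes.

315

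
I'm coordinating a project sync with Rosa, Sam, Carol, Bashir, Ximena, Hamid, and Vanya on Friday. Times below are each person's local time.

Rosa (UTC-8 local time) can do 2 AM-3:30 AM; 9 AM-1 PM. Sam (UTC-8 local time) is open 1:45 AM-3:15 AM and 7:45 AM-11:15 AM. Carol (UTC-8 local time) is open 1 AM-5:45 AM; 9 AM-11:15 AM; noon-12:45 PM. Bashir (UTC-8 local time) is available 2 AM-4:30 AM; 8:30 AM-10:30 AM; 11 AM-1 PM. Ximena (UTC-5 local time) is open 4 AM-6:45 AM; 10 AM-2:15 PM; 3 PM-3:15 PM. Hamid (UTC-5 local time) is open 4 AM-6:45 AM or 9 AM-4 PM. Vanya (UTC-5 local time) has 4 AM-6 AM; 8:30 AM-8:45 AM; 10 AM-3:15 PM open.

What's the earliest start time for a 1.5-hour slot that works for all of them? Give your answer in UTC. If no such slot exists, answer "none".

17:00

Rosa in UTC: 10:00-11:30, 17:00-21:00 (add 8h to convert from UTC-8).
Sam in UTC: 09:45-11:15, 15:45-19:15 (add 8h to convert from UTC-8).
Carol in UTC: 09:00-13:45, 17:00-19:15, 20:00-20:45 (add 8h to convert from UTC-8).
Bashir in UTC: 10:00-12:30, 16:30-18:30, 19:00-21:00 (add 8h to convert from UTC-8).
Ximena in UTC: 09:00-11:45, 15:00-19:15, 20:00-20:15 (add 5h to convert from UTC-5).
Hamid in UTC: 09:00-11:45, 14:00-21:00 (add 5h to convert from UTC-5).
Vanya in UTC: 09:00-11:00, 13:30-13:45, 15:00-20:15 (add 5h to convert from UTC-5).
Rosa ∩ Sam: 10:00-11:15, 17:00-19:15.
Rosa ∩ Sam ∩ Carol: 10:00-11:15, 17:00-19:15.
Rosa ∩ Sam ∩ Carol ∩ Bashir: 10:00-11:15, 17:00-18:30, 19:00-19:15.
Rosa ∩ Sam ∩ Carol ∩ Bashir ∩ Ximena: 10:00-11:15, 17:00-18:30, 19:00-19:15.
Rosa ∩ Sam ∩ Carol ∩ Bashir ∩ Ximena ∩ Hamid: 10:00-11:15, 17:00-18:30, 19:00-19:15.
Rosa ∩ Sam ∩ Carol ∩ Bashir ∩ Ximena ∩ Hamid ∩ Vanya: 10:00-11:00, 17:00-18:30, 19:00-19:15.
So the common availability across everyone is 10:00-11:00, 17:00-18:30, 19:00-19:15.
The first common window of at least 90 minutes is 17:00-18:30, so the earliest start is 17:00.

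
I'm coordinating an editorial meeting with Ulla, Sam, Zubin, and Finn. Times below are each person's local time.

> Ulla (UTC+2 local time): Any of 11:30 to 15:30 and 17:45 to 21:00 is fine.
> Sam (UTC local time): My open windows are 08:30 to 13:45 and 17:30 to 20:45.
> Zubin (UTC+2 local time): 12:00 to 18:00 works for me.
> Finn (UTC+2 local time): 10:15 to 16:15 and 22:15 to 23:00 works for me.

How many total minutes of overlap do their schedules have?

Ulla in UTC: 09:30-13:30, 15:45-19:00 (subtract 2h to convert from UTC+2).
Sam in UTC: 08:30-13:45, 17:30-20:45.
Zubin in UTC: 10:00-16:00 (subtract 2h to convert from UTC+2).
Finn in UTC: 08:15-14:15, 20:15-21:00 (subtract 2h to convert from UTC+2).
Ulla ∩ Sam: 09:30-13:30, 17:30-19:00.
Ulla ∩ Sam ∩ Zubin: 10:00-13:30.
Ulla ∩ Sam ∩ Zubin ∩ Finn: 10:00-13:30.
Those are the intersection windows.
That's a single block of 210 minutes.

210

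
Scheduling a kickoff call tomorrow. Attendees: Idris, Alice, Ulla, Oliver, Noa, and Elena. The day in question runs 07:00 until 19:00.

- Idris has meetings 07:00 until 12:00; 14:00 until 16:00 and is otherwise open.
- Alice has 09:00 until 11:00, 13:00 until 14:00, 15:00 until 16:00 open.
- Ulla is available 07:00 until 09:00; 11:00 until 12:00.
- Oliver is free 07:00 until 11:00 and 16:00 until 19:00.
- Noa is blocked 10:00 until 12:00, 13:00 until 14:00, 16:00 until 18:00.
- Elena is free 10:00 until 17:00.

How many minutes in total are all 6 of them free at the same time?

0

Idris free: 12:00-14:00, 16:00-19:00 (invert busy blocks within the working day).
Alice free: 09:00-11:00, 13:00-14:00, 15:00-16:00.
Ulla free: 07:00-09:00, 11:00-12:00.
Oliver free: 07:00-11:00, 16:00-19:00.
Noa free: 07:00-10:00, 12:00-13:00, 14:00-16:00, 18:00-19:00 (invert busy blocks within the working day).
Elena free: 10:00-17:00.
Idris ∩ Alice: 13:00-14:00.
Idris ∩ Alice ∩ Ulla: ∅.
Idris ∩ Alice ∩ Ulla ∩ Oliver: ∅.
Idris ∩ Alice ∩ Ulla ∩ Oliver ∩ Noa: ∅.
Idris ∩ Alice ∩ Ulla ∩ Oliver ∩ Noa ∩ Elena: ∅.
There is no time when everyone is free.
There is no common window, so the total is 0 minutes.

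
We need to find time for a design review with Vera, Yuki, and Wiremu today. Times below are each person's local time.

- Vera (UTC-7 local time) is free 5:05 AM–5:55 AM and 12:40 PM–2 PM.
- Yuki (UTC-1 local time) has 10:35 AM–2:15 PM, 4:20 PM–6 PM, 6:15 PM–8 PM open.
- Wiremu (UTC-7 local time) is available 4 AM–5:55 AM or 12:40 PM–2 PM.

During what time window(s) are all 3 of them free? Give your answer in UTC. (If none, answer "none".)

12:05-12:55, 19:40-21:00

Vera in UTC: 12:05-12:55, 19:40-21:00 (add 7h to convert from UTC-7).
Yuki in UTC: 11:35-15:15, 17:20-19:00, 19:15-21:00 (add 1h to convert from UTC-1).
Wiremu in UTC: 11:00-12:55, 19:40-21:00 (add 7h to convert from UTC-7).
Vera ∩ Yuki: 12:05-12:55, 19:40-21:00.
Vera ∩ Yuki ∩ Wiremu: 12:05-12:55, 19:40-21:00.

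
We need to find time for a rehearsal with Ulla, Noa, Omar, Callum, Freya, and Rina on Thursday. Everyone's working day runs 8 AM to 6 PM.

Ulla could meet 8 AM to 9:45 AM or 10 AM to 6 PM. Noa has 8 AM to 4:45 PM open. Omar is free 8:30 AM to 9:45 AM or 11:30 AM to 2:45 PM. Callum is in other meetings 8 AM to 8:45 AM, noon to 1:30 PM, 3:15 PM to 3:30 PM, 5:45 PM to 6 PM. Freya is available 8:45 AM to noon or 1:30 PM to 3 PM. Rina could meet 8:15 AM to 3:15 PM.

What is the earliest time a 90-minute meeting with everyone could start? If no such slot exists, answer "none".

Ulla free: 08:00-09:45, 10:00-18:00.
Noa free: 08:00-16:45.
Omar free: 08:30-09:45, 11:30-14:45.
Callum free: 08:45-12:00, 13:30-15:15, 15:30-17:45 (invert busy blocks within the working day).
Freya free: 08:45-12:00, 13:30-15:00.
Rina free: 08:15-15:15.
Ulla ∩ Noa: 08:00-09:45, 10:00-16:45.
Ulla ∩ Noa ∩ Omar: 08:30-09:45, 11:30-14:45.
Ulla ∩ Noa ∩ Omar ∩ Callum: 08:45-09:45, 11:30-12:00, 13:30-14:45.
Ulla ∩ Noa ∩ Omar ∩ Callum ∩ Freya: 08:45-09:45, 11:30-12:00, 13:30-14:45.
Ulla ∩ Noa ∩ Omar ∩ Callum ∩ Freya ∩ Rina: 08:45-09:45, 11:30-12:00, 13:30-14:45.
No common window is at least 90 minutes long.

none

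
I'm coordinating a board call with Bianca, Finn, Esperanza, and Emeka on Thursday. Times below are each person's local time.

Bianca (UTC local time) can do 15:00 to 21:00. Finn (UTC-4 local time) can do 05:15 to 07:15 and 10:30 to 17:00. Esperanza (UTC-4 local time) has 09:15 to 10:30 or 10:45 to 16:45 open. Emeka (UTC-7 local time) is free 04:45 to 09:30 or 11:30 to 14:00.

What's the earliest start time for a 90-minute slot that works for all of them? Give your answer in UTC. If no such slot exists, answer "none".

Bianca in UTC: 15:00-21:00.
Finn in UTC: 09:15-11:15, 14:30-21:00 (add 4h to convert from UTC-4).
Esperanza in UTC: 13:15-14:30, 14:45-20:45 (add 4h to convert from UTC-4).
Emeka in UTC: 11:45-16:30, 18:30-21:00 (add 7h to convert from UTC-7).
Bianca ∩ Finn: 15:00-21:00.
Bianca ∩ Finn ∩ Esperanza: 15:00-20:45.
Bianca ∩ Finn ∩ Esperanza ∩ Emeka: 15:00-16:30, 18:30-20:45.
So the common availability across everyone is 15:00-16:30, 18:30-20:45.
The first common window of at least 90 minutes is 15:00-16:30, so the earliest start is 15:00.

15:00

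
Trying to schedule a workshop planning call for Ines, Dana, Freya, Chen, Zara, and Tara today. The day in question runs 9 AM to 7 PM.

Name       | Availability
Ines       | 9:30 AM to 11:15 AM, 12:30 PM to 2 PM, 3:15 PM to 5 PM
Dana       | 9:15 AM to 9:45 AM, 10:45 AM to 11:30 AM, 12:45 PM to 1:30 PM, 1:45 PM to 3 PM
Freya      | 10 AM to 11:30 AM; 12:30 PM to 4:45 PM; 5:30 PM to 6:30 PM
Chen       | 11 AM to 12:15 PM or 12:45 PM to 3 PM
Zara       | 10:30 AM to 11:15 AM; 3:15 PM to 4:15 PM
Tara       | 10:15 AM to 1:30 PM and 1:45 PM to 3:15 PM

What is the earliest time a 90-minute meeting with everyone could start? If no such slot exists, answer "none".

Ines ∩ Dana: 09:30-09:45, 10:45-11:15, 12:45-13:30, 13:45-14:00.
Ines ∩ Dana ∩ Freya: 10:45-11:15, 12:45-13:30, 13:45-14:00.
Ines ∩ Dana ∩ Freya ∩ Chen: 11:00-11:15, 12:45-13:30, 13:45-14:00.
Ines ∩ Dana ∩ Freya ∩ Chen ∩ Zara: 11:00-11:15.
Ines ∩ Dana ∩ Freya ∩ Chen ∩ Zara ∩ Tara: 11:00-11:15.
Those are the intersection windows.
No common window is at least 90 minutes long.

none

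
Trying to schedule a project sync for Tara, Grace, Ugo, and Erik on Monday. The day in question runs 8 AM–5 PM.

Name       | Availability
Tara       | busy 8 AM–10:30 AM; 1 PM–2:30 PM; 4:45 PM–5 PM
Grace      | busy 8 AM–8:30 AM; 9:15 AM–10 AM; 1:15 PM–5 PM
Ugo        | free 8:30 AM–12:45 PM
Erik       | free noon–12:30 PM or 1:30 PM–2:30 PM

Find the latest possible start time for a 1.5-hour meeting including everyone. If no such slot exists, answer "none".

none

Tara free: 10:30-13:00, 14:30-16:45 (invert busy blocks within the working day).
Grace free: 08:30-09:15, 10:00-13:15 (invert busy blocks within the working day).
Ugo free: 08:30-12:45.
Erik free: 12:00-12:30, 13:30-14:30.
Tara ∩ Grace: 10:30-13:00.
Tara ∩ Grace ∩ Ugo: 10:30-12:45.
Tara ∩ Grace ∩ Ugo ∩ Erik: 12:00-12:30.
No common window is at least 90 minutes long.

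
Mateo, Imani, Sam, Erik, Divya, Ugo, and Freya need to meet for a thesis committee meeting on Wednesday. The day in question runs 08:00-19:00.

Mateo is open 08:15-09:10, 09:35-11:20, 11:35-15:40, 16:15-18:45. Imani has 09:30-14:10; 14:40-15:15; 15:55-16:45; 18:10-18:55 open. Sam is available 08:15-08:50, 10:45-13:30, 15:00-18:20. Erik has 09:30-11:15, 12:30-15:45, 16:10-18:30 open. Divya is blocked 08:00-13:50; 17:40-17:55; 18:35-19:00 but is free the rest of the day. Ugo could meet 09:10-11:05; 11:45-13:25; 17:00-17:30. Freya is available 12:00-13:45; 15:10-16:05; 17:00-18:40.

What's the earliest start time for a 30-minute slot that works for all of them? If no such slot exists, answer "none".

none

Mateo free: 08:15-09:10, 09:35-11:20, 11:35-15:40, 16:15-18:45.
Imani free: 09:30-14:10, 14:40-15:15, 15:55-16:45, 18:10-18:55.
Sam free: 08:15-08:50, 10:45-13:30, 15:00-18:20.
Erik free: 09:30-11:15, 12:30-15:45, 16:10-18:30.
Divya free: 13:50-17:40, 17:55-18:35 (invert busy blocks within the working day).
Ugo free: 09:10-11:05, 11:45-13:25, 17:00-17:30.
Freya free: 12:00-13:45, 15:10-16:05, 17:00-18:40.
Mateo ∩ Imani: 09:35-11:20, 11:35-14:10, 14:40-15:15, 16:15-16:45, 18:10-18:45.
Mateo ∩ Imani ∩ Sam: 10:45-11:20, 11:35-13:30, 15:00-15:15, 16:15-16:45, 18:10-18:20.
Mateo ∩ Imani ∩ Sam ∩ Erik: 10:45-11:15, 12:30-13:30, 15:00-15:15, 16:15-16:45, 18:10-18:20.
Mateo ∩ Imani ∩ Sam ∩ Erik ∩ Divya: 15:00-15:15, 16:15-16:45, 18:10-18:20.
Mateo ∩ Imani ∩ Sam ∩ Erik ∩ Divya ∩ Ugo: ∅.
Mateo ∩ Imani ∩ Sam ∩ Erik ∩ Divya ∩ Ugo ∩ Freya: ∅.
There is no time when everyone is free.
No common window is at least 30 minutes long.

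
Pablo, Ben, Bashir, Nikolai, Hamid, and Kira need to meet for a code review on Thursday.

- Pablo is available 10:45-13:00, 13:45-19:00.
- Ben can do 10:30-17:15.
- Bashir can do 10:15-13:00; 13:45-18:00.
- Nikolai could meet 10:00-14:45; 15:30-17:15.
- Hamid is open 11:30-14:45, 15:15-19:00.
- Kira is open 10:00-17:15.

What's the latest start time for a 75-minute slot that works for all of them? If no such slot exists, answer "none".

16:00

Pablo ∩ Ben: 10:45-13:00, 13:45-17:15.
Pablo ∩ Ben ∩ Bashir: 10:45-13:00, 13:45-17:15.
Pablo ∩ Ben ∩ Bashir ∩ Nikolai: 10:45-13:00, 13:45-14:45, 15:30-17:15.
Pablo ∩ Ben ∩ Bashir ∩ Nikolai ∩ Hamid: 11:30-13:00, 13:45-14:45, 15:30-17:15.
Pablo ∩ Ben ∩ Bashir ∩ Nikolai ∩ Hamid ∩ Kira: 11:30-13:00, 13:45-14:45, 15:30-17:15.
So the common availability across everyone is 11:30-13:00, 13:45-14:45, 15:30-17:15.
The last common window of at least 75 minutes is 15:30-17:15; a 75-minute meeting can start as late as 16:00 and still end by 17:15.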